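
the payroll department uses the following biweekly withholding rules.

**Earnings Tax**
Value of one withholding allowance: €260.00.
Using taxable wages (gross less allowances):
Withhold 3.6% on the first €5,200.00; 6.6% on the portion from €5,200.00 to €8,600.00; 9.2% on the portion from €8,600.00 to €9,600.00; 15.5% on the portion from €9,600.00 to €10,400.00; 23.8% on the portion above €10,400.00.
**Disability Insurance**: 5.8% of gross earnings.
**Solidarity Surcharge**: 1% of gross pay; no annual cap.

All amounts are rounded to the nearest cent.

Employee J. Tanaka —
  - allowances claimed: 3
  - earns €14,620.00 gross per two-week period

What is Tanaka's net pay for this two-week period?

€12,179.52

Earnings Tax: taxable = €14,620.00 − 3×€260.00 = €13,840.00
  €627.60 + 23.8% × (€13,840.00 − €10,400.00) = €627.60 + 23.8% × €3,440.00 = €1,446.32
Disability Insurance: 5.8% × €14,620.00 = €847.96
Solidarity Surcharge: 1% × €14,620.00 = €146.20
Total withheld: €1,446.32 + €847.96 + €146.20 = €2,440.48
Net pay: €14,620.00 − €2,440.48 = €12,179.52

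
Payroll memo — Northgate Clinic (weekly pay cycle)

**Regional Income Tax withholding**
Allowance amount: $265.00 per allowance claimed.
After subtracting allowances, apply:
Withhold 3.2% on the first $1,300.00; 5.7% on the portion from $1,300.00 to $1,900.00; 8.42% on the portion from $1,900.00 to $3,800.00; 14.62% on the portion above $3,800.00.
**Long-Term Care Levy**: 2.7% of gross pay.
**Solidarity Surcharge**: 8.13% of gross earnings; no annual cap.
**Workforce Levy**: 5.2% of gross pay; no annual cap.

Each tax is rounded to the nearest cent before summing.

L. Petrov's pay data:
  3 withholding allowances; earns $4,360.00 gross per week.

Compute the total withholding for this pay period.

Regional Income Tax: taxable = $4,360.00 − 3×$265.00 = $3,565.00
  $75.80 + 8.42% × ($3,565.00 − $1,900.00) = $75.80 + 8.42% × $1,665.00 = $215.99
Long-Term Care Levy: 2.7% × $4,360.00 = $117.72
Solidarity Surcharge: 8.13% × $4,360.00 = $354.47
Workforce Levy: 5.2% × $4,360.00 = $226.72
Total: $215.99 + $117.72 + $354.47 + $226.72 = $914.90

$914.90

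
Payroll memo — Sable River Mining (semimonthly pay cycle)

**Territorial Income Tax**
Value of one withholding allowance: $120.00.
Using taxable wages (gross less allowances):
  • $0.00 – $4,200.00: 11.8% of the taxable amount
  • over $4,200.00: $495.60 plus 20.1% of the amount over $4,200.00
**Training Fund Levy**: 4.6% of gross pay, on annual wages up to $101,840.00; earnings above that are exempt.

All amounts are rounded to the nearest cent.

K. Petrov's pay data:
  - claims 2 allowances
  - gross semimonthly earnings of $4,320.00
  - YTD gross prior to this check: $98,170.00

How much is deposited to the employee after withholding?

$3,669.74

Territorial Income Tax: taxable = $4,320.00 − 2×$120.00 = $4,080.00
  11.8% × $4,080.00 = $481.44
Training Fund Levy: cap $101,840.00 − YTD $98,170.00 = $3,670.00 subject; 4.6% × $3,670.00 = $168.82
Total withheld: $481.44 + $168.82 = $650.26
Net pay: $4,320.00 − $650.26 = $3,669.74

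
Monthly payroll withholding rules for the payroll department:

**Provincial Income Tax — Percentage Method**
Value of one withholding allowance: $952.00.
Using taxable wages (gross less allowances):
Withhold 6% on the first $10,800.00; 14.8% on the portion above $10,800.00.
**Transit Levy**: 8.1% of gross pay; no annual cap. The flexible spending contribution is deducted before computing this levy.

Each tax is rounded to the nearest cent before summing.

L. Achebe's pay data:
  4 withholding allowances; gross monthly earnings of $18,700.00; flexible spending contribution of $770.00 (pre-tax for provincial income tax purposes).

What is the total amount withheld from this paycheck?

Provincial Income Tax: taxable = $18,700.00 − $770.00 − 4×$952.00 = $14,122.00
  $648.00 + 14.8% × ($14,122.00 − $10,800.00) = $648.00 + 14.8% × $3,322.00 = $1,139.66
Transit Levy: 8.1% × $17,930.00 = $1,452.33
Total: $1,139.66 + $1,452.33 = $2,591.99

$2,591.99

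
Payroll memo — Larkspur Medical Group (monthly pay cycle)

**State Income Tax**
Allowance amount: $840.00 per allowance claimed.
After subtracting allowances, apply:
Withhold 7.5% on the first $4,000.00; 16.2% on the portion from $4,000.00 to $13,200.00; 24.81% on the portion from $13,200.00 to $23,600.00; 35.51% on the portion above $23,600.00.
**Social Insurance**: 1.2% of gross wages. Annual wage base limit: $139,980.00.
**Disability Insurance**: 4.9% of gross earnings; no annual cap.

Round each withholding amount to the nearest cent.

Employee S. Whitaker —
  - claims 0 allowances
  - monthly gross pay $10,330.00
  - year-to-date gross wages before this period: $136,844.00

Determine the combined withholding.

$1,869.26

State Income Tax: taxable = $10,330.00
  $300.00 + 16.2% × ($10,330.00 − $4,000.00) = $300.00 + 16.2% × $6,330.00 = $1,325.46
Social Insurance: cap $139,980.00 − YTD $136,844.00 = $3,136.00 subject; 1.2% × $3,136.00 = $37.63
Disability Insurance: 4.9% × $10,330.00 = $506.17
Total: $1,325.46 + $37.63 + $506.17 = $1,869.26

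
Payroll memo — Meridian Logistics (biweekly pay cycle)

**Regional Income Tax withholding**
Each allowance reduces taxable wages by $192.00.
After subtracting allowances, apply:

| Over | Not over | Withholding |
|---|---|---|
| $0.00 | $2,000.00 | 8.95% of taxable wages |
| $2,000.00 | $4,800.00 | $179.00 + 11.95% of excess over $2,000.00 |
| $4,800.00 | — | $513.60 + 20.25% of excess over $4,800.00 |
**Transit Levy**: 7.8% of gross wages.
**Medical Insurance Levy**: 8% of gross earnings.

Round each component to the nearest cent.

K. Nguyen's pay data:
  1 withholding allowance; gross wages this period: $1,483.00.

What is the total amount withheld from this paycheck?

Regional Income Tax: taxable = $1,483.00 − 1×$192.00 = $1,291.00
  8.95% × $1,291.00 = $115.54
Transit Levy: 7.8% × $1,483.00 = $115.67
Medical Insurance Levy: 8% × $1,483.00 = $118.64
Total: $115.54 + $115.67 + $118.64 = $349.85

$349.85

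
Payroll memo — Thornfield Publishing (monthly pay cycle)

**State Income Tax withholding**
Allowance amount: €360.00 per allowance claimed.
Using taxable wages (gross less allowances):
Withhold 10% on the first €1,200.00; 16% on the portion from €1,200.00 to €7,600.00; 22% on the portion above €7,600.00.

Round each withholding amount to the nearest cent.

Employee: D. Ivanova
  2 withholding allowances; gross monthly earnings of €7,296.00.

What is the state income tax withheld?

State Income Tax: taxable = €7,296.00 − 2×€360.00 = €6,576.00
  €120.00 + 16% × (€6,576.00 − €1,200.00) = €120.00 + 16% × €5,376.00 = €980.16

€980.16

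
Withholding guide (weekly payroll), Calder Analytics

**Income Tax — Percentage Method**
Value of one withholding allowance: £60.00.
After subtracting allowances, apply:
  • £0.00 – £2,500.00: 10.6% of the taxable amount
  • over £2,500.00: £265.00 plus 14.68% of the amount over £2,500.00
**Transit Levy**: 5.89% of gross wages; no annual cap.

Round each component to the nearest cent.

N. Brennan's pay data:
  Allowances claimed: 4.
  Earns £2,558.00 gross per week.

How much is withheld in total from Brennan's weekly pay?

Income Tax: taxable = £2,558.00 − 4×£60.00 = £2,318.00
  10.6% × £2,318.00 = £245.71
Transit Levy: 5.89% × £2,558.00 = £150.67
Total: £245.71 + £150.67 = £396.38

£396.38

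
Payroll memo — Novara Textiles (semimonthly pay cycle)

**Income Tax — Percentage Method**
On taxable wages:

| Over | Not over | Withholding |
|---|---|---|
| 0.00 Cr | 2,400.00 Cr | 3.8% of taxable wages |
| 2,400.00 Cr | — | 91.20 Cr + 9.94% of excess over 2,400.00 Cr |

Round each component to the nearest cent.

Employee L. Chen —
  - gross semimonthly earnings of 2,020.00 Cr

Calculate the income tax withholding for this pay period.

Income Tax: taxable = 2,020.00 Cr
  3.8% × 2,020.00 Cr = 76.76 Cr

76.76 Cr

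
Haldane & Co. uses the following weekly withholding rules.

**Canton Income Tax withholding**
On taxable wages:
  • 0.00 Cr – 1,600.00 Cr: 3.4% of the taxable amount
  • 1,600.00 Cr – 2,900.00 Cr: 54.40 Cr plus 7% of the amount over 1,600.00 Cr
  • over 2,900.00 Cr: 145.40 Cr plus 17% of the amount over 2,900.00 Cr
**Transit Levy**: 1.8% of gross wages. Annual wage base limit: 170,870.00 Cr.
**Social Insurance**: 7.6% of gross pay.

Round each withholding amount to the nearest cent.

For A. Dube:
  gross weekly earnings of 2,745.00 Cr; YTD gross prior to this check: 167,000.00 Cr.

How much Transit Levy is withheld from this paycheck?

Transit Levy: 1.8% × 2,745.00 Cr = 49.41 Cr

49.41 Cr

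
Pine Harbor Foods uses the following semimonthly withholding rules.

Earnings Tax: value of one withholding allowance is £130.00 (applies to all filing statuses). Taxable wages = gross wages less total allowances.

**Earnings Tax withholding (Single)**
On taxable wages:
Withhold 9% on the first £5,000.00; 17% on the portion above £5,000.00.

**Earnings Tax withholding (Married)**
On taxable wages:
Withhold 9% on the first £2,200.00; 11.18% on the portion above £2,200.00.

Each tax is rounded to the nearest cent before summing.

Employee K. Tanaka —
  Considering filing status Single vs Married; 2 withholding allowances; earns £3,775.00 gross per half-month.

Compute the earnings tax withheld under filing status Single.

Earnings Tax (Single): taxable = £3,775.00 − 2×£130.00 = £3,515.00
  9% × £3,515.00 = £316.35

£316.35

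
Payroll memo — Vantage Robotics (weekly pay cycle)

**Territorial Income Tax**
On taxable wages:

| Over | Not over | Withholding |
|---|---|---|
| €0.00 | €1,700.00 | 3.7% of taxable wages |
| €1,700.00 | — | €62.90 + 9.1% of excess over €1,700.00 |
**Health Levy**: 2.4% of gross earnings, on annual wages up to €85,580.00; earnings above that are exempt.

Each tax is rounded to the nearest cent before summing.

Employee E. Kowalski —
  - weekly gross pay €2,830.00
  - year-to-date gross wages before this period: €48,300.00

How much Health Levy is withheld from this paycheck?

€67.92

Health Levy: 2.4% × €2,830.00 = €67.92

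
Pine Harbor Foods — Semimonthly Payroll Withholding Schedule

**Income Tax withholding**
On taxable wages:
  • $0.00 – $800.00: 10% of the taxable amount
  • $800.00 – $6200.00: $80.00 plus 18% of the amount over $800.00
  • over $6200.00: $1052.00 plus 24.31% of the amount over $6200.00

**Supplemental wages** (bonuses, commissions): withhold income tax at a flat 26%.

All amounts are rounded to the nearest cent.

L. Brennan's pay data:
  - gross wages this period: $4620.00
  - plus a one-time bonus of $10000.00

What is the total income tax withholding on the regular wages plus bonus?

$3367.60

Income Tax: taxable = $4620.00
  $80.00 + 18% × ($4620.00 − $800.00) = $80.00 + 18% × $3820.00 = $767.60
Supplemental (26% flat on bonus): 26% × $10000.00 = $2600.00
Total income tax: $767.60 + $2600.00 = $3367.60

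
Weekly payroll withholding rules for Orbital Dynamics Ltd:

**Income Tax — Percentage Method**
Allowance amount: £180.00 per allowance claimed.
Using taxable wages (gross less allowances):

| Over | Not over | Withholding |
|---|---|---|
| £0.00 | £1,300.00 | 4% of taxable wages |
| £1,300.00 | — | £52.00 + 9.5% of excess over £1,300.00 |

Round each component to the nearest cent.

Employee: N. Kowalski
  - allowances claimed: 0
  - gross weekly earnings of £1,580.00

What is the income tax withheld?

£78.60

Income Tax: taxable = £1,580.00
  £52.00 + 9.5% × (£1,580.00 − £1,300.00) = £52.00 + 9.5% × £280.00 = £78.60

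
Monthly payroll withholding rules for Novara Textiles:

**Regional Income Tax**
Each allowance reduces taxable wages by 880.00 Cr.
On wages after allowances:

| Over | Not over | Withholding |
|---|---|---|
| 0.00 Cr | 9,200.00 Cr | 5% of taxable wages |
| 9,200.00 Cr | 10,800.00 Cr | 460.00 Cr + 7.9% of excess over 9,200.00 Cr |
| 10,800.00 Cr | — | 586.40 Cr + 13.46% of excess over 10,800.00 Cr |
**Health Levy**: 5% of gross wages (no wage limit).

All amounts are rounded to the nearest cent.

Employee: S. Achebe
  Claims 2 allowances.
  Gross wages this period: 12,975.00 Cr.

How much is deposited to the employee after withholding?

Regional Income Tax: taxable = 12,975.00 Cr − 2×880.00 Cr = 11,215.00 Cr
  586.40 Cr + 13.46% × (11,215.00 Cr − 10,800.00 Cr) = 586.40 Cr + 13.46% × 415.00 Cr = 642.26 Cr
Health Levy: 5% × 12,975.00 Cr = 648.75 Cr
Total withheld: 642.26 Cr + 648.75 Cr = 1,291.01 Cr
Net pay: 12,975.00 Cr − 1,291.01 Cr = 11,683.99 Cr

11,683.99 Cr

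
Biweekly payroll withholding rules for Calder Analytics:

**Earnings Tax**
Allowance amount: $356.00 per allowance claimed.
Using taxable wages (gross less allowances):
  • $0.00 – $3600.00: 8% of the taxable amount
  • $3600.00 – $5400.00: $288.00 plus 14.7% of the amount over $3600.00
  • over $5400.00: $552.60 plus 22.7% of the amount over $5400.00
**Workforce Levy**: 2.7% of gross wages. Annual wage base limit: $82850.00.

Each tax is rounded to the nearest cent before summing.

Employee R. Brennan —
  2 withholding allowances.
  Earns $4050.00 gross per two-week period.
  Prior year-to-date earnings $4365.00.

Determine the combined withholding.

Earnings Tax: taxable = $4050.00 − 2×$356.00 = $3338.00
  8% × $3338.00 = $267.04
Workforce Levy: 2.7% × $4050.00 = $109.35
Total: $267.04 + $109.35 = $376.39

$376.39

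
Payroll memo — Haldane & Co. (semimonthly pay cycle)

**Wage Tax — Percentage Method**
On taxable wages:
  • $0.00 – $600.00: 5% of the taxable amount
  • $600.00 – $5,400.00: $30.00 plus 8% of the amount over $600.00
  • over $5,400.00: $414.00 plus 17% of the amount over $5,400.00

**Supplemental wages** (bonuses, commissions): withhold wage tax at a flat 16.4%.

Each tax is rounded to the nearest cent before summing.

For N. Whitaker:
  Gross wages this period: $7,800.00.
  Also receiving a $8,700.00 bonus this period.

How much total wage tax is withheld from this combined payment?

Wage Tax: taxable = $7,800.00
  $414.00 + 17% × ($7,800.00 − $5,400.00) = $414.00 + 17% × $2,400.00 = $822.00
Supplemental (16.4% flat on bonus): 16.4% × $8,700.00 = $1,426.80
Total wage tax: $822.00 + $1,426.80 = $2,248.80

$2,248.80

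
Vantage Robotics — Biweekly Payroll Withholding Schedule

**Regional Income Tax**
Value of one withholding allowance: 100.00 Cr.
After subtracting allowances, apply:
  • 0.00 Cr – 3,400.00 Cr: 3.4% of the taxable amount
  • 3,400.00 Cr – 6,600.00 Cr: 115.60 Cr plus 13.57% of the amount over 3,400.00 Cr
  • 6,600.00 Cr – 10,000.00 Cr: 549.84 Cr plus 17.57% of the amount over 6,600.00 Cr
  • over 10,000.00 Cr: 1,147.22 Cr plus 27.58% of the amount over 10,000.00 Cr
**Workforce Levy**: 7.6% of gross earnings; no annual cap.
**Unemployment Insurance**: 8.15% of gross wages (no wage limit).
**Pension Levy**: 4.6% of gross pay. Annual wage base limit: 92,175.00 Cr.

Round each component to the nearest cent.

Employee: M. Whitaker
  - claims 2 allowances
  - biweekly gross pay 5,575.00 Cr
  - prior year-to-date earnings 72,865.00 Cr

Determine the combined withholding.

1,518.12 Cr

Regional Income Tax: taxable = 5,575.00 Cr − 2×100.00 Cr = 5,375.00 Cr
  115.60 Cr + 13.57% × (5,375.00 Cr − 3,400.00 Cr) = 115.60 Cr + 13.57% × 1,975.00 Cr = 383.61 Cr
Workforce Levy: 7.6% × 5,575.00 Cr = 423.70 Cr
Unemployment Insurance: 8.15% × 5,575.00 Cr = 454.36 Cr
Pension Levy: 4.6% × 5,575.00 Cr = 256.45 Cr
Total: 383.61 Cr + 423.70 Cr + 454.36 Cr + 256.45 Cr = 1,518.12 Cr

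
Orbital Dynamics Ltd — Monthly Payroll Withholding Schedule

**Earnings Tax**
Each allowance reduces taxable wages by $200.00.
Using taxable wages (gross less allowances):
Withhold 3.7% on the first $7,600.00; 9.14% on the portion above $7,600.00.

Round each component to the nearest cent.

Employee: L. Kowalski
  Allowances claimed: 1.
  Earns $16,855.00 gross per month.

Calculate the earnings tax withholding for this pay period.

Earnings Tax: taxable = $16,855.00 − 1×$200.00 = $16,655.00
  $281.20 + 9.14% × ($16,655.00 − $7,600.00) = $281.20 + 9.14% × $9,055.00 = $1,108.83

$1,108.83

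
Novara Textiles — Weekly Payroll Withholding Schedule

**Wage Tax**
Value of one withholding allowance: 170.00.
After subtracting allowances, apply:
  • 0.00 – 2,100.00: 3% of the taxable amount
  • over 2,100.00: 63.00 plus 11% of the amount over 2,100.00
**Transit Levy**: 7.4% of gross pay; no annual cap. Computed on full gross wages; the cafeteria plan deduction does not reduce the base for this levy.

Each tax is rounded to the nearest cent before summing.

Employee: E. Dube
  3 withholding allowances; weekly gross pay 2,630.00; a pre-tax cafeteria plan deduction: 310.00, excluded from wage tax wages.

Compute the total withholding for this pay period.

Wage Tax: taxable = 2,630.00 − 310.00 − 3×170.00 = 1,810.00
  3% × 1,810.00 = 54.30
Transit Levy: 7.4% × 2,630.00 = 194.62
Total: 54.30 + 194.62 = 248.92

248.92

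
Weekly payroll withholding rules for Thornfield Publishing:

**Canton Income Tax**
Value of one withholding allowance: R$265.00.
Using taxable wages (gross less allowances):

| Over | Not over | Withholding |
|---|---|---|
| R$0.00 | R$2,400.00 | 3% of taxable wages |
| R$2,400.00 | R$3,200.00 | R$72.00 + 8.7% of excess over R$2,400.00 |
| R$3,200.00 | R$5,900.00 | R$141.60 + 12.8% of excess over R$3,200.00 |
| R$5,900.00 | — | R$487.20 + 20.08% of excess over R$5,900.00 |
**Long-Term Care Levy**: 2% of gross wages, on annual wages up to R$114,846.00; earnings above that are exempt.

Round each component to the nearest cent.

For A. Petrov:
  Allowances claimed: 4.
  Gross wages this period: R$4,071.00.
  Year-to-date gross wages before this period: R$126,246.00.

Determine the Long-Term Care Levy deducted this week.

Long-Term Care Levy: YTD R$126,246.00 ≥ cap R$114,846.00 → R$0.00

R$0.00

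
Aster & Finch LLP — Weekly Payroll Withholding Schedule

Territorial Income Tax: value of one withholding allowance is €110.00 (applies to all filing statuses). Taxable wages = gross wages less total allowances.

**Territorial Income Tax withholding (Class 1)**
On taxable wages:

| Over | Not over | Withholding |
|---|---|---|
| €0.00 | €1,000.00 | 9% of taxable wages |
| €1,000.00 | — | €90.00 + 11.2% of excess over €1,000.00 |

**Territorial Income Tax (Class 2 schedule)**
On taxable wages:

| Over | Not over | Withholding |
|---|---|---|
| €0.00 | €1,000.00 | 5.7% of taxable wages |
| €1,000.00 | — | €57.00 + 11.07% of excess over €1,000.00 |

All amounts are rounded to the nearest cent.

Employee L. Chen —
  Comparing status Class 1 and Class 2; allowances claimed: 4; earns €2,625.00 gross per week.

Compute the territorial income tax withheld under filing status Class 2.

€188.18

Territorial Income Tax (Class 2): taxable = €2,625.00 − 4×€110.00 = €2,185.00
  €57.00 + 11.07% × (€2,185.00 − €1,000.00) = €57.00 + 11.07% × €1,185.00 = €188.18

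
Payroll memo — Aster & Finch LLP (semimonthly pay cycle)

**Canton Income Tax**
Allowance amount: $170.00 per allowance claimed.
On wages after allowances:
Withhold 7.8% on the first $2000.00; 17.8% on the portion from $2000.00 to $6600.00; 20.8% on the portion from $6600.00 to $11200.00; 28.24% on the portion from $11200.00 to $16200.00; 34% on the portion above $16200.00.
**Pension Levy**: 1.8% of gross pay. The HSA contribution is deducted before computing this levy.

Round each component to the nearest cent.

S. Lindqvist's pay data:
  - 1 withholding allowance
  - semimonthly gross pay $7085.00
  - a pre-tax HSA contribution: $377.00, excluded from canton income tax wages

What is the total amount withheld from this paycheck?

$1084.50

Canton Income Tax: taxable = $7085.00 − $377.00 − 1×$170.00 = $6538.00
  $156.00 + 17.8% × ($6538.00 − $2000.00) = $156.00 + 17.8% × $4538.00 = $963.76
Pension Levy: 1.8% × $6708.00 = $120.74
Total: $963.76 + $120.74 = $1084.50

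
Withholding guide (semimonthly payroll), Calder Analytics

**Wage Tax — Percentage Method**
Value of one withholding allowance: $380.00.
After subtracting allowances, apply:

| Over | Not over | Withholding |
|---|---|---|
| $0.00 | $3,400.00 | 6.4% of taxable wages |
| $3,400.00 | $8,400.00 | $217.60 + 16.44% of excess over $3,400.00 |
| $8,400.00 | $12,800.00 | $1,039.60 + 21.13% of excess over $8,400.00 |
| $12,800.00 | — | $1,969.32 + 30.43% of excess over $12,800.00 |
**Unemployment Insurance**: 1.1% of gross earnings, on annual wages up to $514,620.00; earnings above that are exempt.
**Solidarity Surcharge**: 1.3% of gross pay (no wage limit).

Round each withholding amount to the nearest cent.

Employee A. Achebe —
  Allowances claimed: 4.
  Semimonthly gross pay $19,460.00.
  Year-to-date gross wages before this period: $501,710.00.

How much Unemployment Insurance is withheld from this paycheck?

Unemployment Insurance: cap $514,620.00 − YTD $501,710.00 = $12,910.00 subject; 1.1% × $12,910.00 = $142.01

$142.01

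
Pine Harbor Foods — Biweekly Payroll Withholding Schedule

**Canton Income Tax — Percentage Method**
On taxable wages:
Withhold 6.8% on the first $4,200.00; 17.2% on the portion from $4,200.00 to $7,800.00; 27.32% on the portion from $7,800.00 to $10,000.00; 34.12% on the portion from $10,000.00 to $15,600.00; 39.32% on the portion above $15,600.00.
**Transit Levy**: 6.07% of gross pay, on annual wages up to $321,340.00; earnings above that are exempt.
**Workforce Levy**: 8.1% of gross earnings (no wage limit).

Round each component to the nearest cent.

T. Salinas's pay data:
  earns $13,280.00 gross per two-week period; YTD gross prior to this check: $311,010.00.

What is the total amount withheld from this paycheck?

Canton Income Tax: taxable = $13,280.00
  $1,505.84 + 34.12% × ($13,280.00 − $10,000.00) = $1,505.84 + 34.12% × $3,280.00 = $2,624.98
Transit Levy: cap $321,340.00 − YTD $311,010.00 = $10,330.00 subject; 6.07% × $10,330.00 = $627.03
Workforce Levy: 8.1% × $13,280.00 = $1,075.68
Total: $2,624.98 + $627.03 + $1,075.68 = $4,327.69

$4,327.69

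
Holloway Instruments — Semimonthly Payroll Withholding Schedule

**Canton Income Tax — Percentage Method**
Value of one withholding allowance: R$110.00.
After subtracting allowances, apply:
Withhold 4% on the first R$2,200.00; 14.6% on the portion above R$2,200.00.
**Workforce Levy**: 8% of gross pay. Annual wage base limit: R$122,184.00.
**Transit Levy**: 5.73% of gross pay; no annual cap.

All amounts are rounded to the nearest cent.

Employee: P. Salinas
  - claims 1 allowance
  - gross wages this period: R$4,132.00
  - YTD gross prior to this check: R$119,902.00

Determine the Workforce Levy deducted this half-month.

R$182.56

Workforce Levy: cap R$122,184.00 − YTD R$119,902.00 = R$2,282.00 subject; 8% × R$2,282.00 = R$182.56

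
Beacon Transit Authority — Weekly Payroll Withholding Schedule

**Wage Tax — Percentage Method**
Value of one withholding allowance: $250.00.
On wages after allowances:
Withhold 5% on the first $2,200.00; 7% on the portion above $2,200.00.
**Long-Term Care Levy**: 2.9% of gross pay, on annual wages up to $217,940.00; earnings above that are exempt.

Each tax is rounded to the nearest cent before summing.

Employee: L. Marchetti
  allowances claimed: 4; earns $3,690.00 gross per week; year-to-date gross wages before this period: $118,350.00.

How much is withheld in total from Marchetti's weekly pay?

$251.31

Wage Tax: taxable = $3,690.00 − 4×$250.00 = $2,690.00
  $110.00 + 7% × ($2,690.00 − $2,200.00) = $110.00 + 7% × $490.00 = $144.30
Long-Term Care Levy: 2.9% × $3,690.00 = $107.01
Total: $144.30 + $107.01 = $251.31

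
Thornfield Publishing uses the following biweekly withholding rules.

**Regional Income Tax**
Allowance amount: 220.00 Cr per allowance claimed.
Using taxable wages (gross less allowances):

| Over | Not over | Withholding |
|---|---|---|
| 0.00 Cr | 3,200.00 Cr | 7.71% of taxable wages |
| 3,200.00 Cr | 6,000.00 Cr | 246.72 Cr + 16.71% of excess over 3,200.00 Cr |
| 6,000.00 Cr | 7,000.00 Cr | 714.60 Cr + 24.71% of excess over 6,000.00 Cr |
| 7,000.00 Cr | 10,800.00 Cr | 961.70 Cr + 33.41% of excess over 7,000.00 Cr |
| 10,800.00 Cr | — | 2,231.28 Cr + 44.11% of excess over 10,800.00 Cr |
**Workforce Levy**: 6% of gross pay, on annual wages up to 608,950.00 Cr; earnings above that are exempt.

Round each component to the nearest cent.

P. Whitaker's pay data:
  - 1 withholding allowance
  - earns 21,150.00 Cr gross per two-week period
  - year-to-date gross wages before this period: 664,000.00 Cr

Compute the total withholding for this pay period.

Regional Income Tax: taxable = 21,150.00 Cr − 1×220.00 Cr = 20,930.00 Cr
  2,231.28 Cr + 44.11% × (20,930.00 Cr − 10,800.00 Cr) = 2,231.28 Cr + 44.11% × 10,130.00 Cr = 6,699.62 Cr
Workforce Levy: YTD 664,000.00 Cr ≥ cap 608,950.00 Cr → 0.00 Cr
Total: 6,699.62 Cr + 0.00 Cr = 6,699.62 Cr

6,699.62 Cr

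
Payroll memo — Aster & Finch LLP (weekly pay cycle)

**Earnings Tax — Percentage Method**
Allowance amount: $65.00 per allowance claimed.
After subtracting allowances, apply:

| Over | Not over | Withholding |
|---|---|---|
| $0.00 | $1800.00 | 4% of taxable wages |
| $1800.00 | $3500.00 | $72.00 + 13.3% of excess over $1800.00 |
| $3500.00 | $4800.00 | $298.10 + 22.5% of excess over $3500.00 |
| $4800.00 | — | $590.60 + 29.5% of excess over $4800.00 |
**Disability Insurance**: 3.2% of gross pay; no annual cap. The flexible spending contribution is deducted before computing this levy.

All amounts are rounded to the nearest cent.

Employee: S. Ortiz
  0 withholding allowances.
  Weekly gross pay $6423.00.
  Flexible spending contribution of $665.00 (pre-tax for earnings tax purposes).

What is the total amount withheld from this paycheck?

$1057.47

Earnings Tax: taxable = $6423.00 − $665.00 = $5758.00
  $590.60 + 29.5% × ($5758.00 − $4800.00) = $590.60 + 29.5% × $958.00 = $873.21
Disability Insurance: 3.2% × $5758.00 = $184.26
Total: $873.21 + $184.26 = $1057.47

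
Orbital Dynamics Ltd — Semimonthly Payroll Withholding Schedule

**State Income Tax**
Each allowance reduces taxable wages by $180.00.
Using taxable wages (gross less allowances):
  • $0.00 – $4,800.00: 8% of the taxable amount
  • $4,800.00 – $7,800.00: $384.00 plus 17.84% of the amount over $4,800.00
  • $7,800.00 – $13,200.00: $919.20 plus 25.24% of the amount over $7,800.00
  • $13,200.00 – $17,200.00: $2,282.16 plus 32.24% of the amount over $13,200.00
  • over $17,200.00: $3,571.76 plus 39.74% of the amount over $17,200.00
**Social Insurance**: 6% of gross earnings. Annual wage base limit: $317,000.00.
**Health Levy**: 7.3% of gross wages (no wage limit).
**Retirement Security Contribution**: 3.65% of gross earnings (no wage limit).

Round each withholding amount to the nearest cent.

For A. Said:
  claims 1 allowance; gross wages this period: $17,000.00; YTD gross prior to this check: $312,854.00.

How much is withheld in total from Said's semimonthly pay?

State Income Tax: taxable = $17,000.00 − 1×$180.00 = $16,820.00
  $2,282.16 + 32.24% × ($16,820.00 − $13,200.00) = $2,282.16 + 32.24% × $3,620.00 = $3,449.25
Social Insurance: cap $317,000.00 − YTD $312,854.00 = $4,146.00 subject; 6% × $4,146.00 = $248.76
Health Levy: 7.3% × $17,000.00 = $1,241.00
Retirement Security Contribution: 3.65% × $17,000.00 = $620.50
Total: $3,449.25 + $248.76 + $1,241.00 + $620.50 = $5,559.51

$5,559.51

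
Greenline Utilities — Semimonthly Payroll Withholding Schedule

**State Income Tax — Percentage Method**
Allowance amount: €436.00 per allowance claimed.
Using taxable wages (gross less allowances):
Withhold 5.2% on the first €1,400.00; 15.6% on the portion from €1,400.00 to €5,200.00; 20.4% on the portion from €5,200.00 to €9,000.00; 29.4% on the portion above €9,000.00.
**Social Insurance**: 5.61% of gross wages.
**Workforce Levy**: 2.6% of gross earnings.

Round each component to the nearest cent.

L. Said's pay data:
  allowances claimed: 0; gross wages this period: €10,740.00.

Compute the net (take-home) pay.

€7,905.89

State Income Tax: taxable = €10,740.00
  €1,440.80 + 29.4% × (€10,740.00 − €9,000.00) = €1,440.80 + 29.4% × €1,740.00 = €1,952.36
Social Insurance: 5.61% × €10,740.00 = €602.51
Workforce Levy: 2.6% × €10,740.00 = €279.24
Total withheld: €1,952.36 + €602.51 + €279.24 = €2,834.11
Net pay: €10,740.00 − €2,834.11 = €7,905.89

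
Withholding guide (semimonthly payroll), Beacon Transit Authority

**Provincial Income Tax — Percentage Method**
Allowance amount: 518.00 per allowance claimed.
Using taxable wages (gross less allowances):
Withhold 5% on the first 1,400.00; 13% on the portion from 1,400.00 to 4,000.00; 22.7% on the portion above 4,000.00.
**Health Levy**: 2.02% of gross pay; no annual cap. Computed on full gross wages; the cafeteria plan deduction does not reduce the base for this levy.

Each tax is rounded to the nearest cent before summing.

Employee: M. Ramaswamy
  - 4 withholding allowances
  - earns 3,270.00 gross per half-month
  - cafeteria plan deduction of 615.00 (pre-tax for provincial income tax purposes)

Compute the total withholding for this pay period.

95.20

Provincial Income Tax: taxable = 3,270.00 − 615.00 − 4×518.00 = 583.00
  5% × 583.00 = 29.15
Health Levy: 2.02% × 3,270.00 = 66.05
Total: 29.15 + 66.05 = 95.20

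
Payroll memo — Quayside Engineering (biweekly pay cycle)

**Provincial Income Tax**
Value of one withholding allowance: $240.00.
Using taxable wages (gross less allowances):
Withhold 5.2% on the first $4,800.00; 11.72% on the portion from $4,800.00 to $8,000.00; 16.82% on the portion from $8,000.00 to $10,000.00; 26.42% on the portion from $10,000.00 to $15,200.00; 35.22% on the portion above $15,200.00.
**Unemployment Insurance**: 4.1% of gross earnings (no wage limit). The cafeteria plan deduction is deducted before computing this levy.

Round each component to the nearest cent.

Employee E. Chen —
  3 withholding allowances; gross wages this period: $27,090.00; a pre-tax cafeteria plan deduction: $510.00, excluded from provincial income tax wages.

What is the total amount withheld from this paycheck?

$7,179.11

Provincial Income Tax: taxable = $27,090.00 − $510.00 − 3×$240.00 = $25,860.00
  $2,334.88 + 35.22% × ($25,860.00 − $15,200.00) = $2,334.88 + 35.22% × $10,660.00 = $6,089.33
Unemployment Insurance: 4.1% × $26,580.00 = $1,089.78
Total: $6,089.33 + $1,089.78 = $7,179.11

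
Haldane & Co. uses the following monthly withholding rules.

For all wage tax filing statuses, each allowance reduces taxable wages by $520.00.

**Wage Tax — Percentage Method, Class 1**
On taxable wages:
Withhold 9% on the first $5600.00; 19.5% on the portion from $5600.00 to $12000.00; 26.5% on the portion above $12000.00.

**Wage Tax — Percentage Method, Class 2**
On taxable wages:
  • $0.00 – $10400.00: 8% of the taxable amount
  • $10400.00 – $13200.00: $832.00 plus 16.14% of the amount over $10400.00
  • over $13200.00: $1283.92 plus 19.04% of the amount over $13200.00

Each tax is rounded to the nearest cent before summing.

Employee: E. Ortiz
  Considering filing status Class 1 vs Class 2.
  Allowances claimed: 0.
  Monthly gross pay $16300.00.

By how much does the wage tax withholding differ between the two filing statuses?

Wage Tax (Class 1): taxable = $16300.00
  $1752.00 + 26.5% × ($16300.00 − $12000.00) = $1752.00 + 26.5% × $4300.00 = $2891.50
Wage Tax (Class 2): taxable = $16300.00
  $1283.92 + 19.04% × ($16300.00 − $13200.00) = $1283.92 + 19.04% × $3100.00 = $1874.16
Difference: |$2891.50 − $1874.16| = $1017.34 (higher under Class 1)

$1017.34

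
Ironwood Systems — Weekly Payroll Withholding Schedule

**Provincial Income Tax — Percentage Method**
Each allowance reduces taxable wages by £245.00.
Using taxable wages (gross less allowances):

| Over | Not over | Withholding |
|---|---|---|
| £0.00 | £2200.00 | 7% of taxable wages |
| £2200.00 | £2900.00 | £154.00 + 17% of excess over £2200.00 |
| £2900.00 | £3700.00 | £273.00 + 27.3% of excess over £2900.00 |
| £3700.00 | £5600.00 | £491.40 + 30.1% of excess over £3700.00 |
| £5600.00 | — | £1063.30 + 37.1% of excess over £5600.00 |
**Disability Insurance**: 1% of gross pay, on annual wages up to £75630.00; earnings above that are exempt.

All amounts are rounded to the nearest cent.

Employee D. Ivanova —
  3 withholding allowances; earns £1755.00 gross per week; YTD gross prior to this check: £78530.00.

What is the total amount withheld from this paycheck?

£71.40

Provincial Income Tax: taxable = £1755.00 − 3×£245.00 = £1020.00
  7% × £1020.00 = £71.40
Disability Insurance: YTD £78530.00 ≥ cap £75630.00 → £0.00
Total: £71.40 + £0.00 = £71.40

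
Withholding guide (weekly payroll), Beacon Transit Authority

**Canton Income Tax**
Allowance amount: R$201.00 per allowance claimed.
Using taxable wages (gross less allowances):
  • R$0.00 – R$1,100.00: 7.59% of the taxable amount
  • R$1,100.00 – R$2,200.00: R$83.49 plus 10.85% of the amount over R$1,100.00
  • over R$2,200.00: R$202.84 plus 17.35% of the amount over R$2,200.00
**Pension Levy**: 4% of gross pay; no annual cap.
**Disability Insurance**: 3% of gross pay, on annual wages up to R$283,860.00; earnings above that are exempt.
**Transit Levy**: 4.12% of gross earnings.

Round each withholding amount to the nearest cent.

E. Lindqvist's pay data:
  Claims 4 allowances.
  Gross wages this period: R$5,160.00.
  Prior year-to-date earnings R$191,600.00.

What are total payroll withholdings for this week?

Canton Income Tax: taxable = R$5,160.00 − 4×R$201.00 = R$4,356.00
  R$202.84 + 17.35% × (R$4,356.00 − R$2,200.00) = R$202.84 + 17.35% × R$2,156.00 = R$576.91
Pension Levy: 4% × R$5,160.00 = R$206.40
Disability Insurance: 3% × R$5,160.00 = R$154.80
Transit Levy: 4.12% × R$5,160.00 = R$212.59
Total: R$576.91 + R$206.40 + R$154.80 + R$212.59 = R$1,150.70

R$1,150.70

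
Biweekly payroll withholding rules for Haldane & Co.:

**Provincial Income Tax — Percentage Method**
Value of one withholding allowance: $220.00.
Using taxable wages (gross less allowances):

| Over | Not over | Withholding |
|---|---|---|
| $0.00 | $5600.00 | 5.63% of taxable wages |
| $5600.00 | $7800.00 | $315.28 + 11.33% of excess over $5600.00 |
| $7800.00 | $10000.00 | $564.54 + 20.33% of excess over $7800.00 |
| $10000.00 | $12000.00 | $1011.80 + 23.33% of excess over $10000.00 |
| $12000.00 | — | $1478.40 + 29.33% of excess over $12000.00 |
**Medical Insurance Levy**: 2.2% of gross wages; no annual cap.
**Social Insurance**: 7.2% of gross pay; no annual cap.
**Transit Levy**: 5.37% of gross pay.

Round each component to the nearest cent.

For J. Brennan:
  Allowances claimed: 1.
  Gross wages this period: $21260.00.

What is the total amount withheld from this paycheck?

$7269.93

Provincial Income Tax: taxable = $21260.00 − 1×$220.00 = $21040.00
  $1478.40 + 29.33% × ($21040.00 − $12000.00) = $1478.40 + 29.33% × $9040.00 = $4129.83
Medical Insurance Levy: 2.2% × $21260.00 = $467.72
Social Insurance: 7.2% × $21260.00 = $1530.72
Transit Levy: 5.37% × $21260.00 = $1141.66
Total: $4129.83 + $467.72 + $1530.72 + $1141.66 = $7269.93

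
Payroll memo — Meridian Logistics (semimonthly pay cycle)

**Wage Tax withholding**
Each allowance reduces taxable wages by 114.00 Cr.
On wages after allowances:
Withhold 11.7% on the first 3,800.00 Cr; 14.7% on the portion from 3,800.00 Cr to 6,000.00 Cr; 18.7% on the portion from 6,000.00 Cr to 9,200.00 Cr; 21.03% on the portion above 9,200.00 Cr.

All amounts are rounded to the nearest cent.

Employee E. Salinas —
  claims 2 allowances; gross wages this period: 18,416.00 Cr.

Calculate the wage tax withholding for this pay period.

Wage Tax: taxable = 18,416.00 Cr − 2×114.00 Cr = 18,188.00 Cr
  1,366.40 Cr + 21.03% × (18,188.00 Cr − 9,200.00 Cr) = 1,366.40 Cr + 21.03% × 8,988.00 Cr = 3,256.58 Cr

3,256.58 Cr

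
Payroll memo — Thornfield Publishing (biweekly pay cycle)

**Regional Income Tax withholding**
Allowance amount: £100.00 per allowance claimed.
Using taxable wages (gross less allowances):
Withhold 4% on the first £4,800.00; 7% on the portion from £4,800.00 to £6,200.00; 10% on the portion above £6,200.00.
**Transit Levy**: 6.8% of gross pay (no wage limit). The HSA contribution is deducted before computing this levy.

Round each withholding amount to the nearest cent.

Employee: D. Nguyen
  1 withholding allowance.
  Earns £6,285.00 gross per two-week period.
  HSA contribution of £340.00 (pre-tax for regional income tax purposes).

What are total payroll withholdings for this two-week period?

Regional Income Tax: taxable = £6,285.00 − £340.00 − 1×£100.00 = £5,845.00
  £192.00 + 7% × (£5,845.00 − £4,800.00) = £192.00 + 7% × £1,045.00 = £265.15
Transit Levy: 6.8% × £5,945.00 = £404.26
Total: £265.15 + £404.26 = £669.41

£669.41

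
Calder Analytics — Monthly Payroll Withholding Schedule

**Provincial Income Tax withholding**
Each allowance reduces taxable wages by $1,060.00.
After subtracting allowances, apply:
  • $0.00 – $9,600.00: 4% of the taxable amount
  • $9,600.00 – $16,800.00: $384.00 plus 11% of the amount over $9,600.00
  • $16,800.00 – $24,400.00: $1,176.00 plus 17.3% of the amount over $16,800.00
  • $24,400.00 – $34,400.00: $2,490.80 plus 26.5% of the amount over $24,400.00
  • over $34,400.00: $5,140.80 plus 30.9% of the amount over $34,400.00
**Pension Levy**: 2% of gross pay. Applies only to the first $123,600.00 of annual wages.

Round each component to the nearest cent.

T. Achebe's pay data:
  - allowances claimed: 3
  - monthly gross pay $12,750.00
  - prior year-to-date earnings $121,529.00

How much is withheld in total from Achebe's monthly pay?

$424.22

Provincial Income Tax: taxable = $12,750.00 − 3×$1,060.00 = $9,570.00
  4% × $9,570.00 = $382.80
Pension Levy: cap $123,600.00 − YTD $121,529.00 = $2,071.00 subject; 2% × $2,071.00 = $41.42
Total: $382.80 + $41.42 = $424.22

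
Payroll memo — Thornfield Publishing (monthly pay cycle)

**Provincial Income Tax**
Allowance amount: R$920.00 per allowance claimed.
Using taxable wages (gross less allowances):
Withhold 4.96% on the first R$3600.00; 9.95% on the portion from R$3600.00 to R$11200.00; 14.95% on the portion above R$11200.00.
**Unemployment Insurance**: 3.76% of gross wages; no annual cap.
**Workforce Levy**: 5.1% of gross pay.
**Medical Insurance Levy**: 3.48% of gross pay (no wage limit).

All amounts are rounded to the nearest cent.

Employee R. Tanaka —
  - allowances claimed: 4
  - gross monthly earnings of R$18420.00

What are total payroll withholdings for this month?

R$3737.02

Provincial Income Tax: taxable = R$18420.00 − 4×R$920.00 = R$14740.00
  R$934.76 + 14.95% × (R$14740.00 − R$11200.00) = R$934.76 + 14.95% × R$3540.00 = R$1463.99
Unemployment Insurance: 3.76% × R$18420.00 = R$692.59
Workforce Levy: 5.1% × R$18420.00 = R$939.42
Medical Insurance Levy: 3.48% × R$18420.00 = R$641.02
Total: R$1463.99 + R$692.59 + R$939.42 + R$641.02 = R$3737.02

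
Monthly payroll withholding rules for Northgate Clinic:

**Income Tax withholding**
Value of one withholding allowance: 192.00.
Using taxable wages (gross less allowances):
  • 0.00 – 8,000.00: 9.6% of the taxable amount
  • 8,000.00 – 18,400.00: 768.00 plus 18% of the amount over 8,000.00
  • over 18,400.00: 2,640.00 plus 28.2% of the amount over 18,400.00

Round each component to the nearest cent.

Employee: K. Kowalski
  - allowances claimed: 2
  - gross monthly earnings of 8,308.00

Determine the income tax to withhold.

760.70

Income Tax: taxable = 8,308.00 − 2×192.00 = 7,924.00
  9.6% × 7,924.00 = 760.70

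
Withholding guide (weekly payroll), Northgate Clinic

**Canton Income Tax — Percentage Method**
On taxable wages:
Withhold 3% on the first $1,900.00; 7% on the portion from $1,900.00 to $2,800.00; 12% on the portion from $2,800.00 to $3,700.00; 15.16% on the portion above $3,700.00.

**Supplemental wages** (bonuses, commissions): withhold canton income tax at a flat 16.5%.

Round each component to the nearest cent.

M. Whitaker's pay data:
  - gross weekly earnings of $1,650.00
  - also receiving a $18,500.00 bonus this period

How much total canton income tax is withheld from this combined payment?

$3,102.00

Canton Income Tax: taxable = $1,650.00
  3% × $1,650.00 = $49.50
Supplemental (16.5% flat on bonus): 16.5% × $18,500.00 = $3,052.50
Total canton income tax: $49.50 + $3,052.50 = $3,102.00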